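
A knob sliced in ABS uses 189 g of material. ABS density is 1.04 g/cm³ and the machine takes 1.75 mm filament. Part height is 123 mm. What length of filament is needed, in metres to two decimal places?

Extruded volume: 189/1.04 = 181.7308 cm³ (181730.8 mm³).
Filament cross-section = π × (1.75/2)² = 2.4053 mm².
Length = 181730.8 / 2.4053 = 75554.32 mm = 75.55 m.

75.55 m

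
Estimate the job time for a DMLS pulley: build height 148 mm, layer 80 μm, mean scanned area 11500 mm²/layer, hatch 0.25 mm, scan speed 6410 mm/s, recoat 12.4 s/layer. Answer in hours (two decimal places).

Layer count = ceil(148 / 0.08) = 1850.
Per-layer scan distance = 11500 / 0.25, so 46000 mm.
Scan time per layer = 46000 / 6410 = 7.1763 s.
Layer cycle = 7.1763 + 12.4, so 19.5763 s.
Total: 1850 × 19.5763 s = 36216.155 s → 10.06 hours.

10.06 hours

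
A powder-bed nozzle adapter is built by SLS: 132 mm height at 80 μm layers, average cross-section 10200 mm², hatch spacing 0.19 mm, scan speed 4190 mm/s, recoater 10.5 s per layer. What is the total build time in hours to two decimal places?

Layer count = ceil(132 / 0.08) = 1650.
Hatch length per layer = 10200 / 0.19, so 53684.2 mm.
Scan time per layer: 53684.2 / 4190 → 12.8125 s.
Per-layer time = 12.8125 + 10.5, so 23.3125 s.
Total: 1650 × 23.3125 s = 38465.625 s → 10.68 hours.

10.68 hours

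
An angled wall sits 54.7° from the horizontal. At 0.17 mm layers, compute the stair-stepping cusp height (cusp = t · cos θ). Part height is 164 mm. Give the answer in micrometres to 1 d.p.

cos(54.7°) = 0.5779, so cusp = 0.17 × 0.5779 = 0.098243 mm → 98.2 μm.

98.2 μm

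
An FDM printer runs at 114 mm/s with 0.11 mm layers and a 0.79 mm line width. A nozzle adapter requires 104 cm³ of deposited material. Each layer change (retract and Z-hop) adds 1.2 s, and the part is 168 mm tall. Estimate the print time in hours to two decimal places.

3.43 hours

Extrusion cross-section = 0.11 × 0.79 = 0.0869 mm².
Path length: 104000 mm³ / 0.0869 mm² → 1196777.9 mm.
Print-move time: 1196777.9 / 114 → 10498.1 s.
Layer count = ceil(168 / 0.11) = 1528.
Z-hop total = 1528 × 1.2, so 1833.6 s.
Altogether 10498.1 + 1833.6 = 12331.7 s, i.e. 3.43 hours.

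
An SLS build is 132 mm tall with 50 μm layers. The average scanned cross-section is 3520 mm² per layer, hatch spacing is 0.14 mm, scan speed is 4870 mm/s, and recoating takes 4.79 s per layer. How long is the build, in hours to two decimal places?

Number of layers: 132 / 0.05 → 2640 (rounded up).
Scan path per layer = 3520 / 0.14 = 25142.9 mm.
Scan time per layer: 25142.9 / 4870 → 5.1628 s.
Time per layer = 5.1628 + 4.79 = 9.9528 s.
Total: 2640 × 9.9528 s = 26275.392 s → 7.30 hours.

7.30 hours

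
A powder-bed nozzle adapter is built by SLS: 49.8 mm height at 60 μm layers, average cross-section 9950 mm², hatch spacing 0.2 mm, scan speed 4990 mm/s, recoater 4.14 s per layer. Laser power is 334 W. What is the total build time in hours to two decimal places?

3.25 hours

Layers = ⌈49.8/0.06⌉ = 830.
Per-layer scan distance: 9950 / 0.2 → 49750 mm.
Scan time per layer = 49750 / 4990, so 9.9699 s.
Layer cycle: 9.9699 + 4.14 → 14.1099 s.
830 layers × 14.1099 s/layer = 11711.217 s, i.e. 3.25 hours.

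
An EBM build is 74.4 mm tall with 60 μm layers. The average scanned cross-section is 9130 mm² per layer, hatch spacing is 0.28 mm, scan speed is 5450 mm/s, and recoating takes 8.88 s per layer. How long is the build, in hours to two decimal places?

Layer count = ceil(74.4 / 0.06) = 1240.
Per-layer scan distance = 9130 / 0.28 = 32607.1 mm.
Scan time per layer: 32607.1 / 5450 → 5.983 s.
Per-layer time = 5.983 + 8.88 = 14.863 s.
Total: 1240 × 14.863 s = 18430.12 s → 5.12 hours.

5.12 hours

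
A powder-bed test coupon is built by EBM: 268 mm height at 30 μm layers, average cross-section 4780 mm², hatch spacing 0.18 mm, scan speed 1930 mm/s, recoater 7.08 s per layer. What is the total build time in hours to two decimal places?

51.72 hours

Number of layers: 268 / 0.03 → 8934 (rounded up).
Scan path per layer: 4780 / 0.18 → 26555.6 mm.
Scan time per layer = 26555.6 / 1930, so 13.7594 s.
Layer cycle = 13.7594 + 7.08 = 20.8394 s.
Build time = 8934 × 20.8394 = 186179.1996 s = 51.72 hours.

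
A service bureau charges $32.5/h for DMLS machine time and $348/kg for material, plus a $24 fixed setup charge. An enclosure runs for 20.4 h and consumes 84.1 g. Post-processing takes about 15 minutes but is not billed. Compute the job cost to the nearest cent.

Machine cost = 32.5 × 20.4, so $663.00.
Material charge: 348 × 84.1/1000 → $29.2668.
Total = 663.00 + 29.2668 + 24 = 716.2668 ≈ $716.27.

$716.27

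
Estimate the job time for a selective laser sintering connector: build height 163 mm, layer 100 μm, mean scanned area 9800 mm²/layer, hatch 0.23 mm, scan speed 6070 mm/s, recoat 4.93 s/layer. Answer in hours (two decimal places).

5.41 hours

Number of layers: 163 / 0.1 → 1630 (rounded up).
Scan path per layer = 9800 / 0.23, so 42608.7 mm.
Laser time per layer = 42608.7 / 6070, so 7.0196 s.
Per-layer time = 7.0196 + 4.93, so 11.9496 s.
Total: 1630 × 11.9496 s = 19477.848 s → 5.41 hours.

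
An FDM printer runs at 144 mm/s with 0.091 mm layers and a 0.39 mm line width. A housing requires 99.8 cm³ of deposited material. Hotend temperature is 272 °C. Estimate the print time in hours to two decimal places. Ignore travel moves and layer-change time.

Extrusion cross-section = 0.091 × 0.39 = 0.03549 mm².
Path length: 99800 mm³ / 0.03549 mm² → 2812059.7 mm.
Time extruding = 2812059.7 / 144, so 19528.2 s.
Converting: 19528.2 s = 5.42 hours.

5.42 hours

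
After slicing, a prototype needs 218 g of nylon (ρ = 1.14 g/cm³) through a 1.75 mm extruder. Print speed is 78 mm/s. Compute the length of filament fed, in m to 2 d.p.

Volume = 218 g / 1.14 g·cm⁻³ = 191.2281 cm³ = 191228.1 mm³.
A = π r² = π × 0.875² = 2.4053 mm².
Length = 191228.1 / 2.4053 = 79502.81 mm = 79.50 m.

79.50 m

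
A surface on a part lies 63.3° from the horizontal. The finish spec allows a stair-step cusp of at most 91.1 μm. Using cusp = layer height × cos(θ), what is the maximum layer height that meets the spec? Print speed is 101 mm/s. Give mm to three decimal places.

Layer height = cusp / cos(63.3°) = 0.0911 / 0.4493 = 0.203 mm.

0.203 mm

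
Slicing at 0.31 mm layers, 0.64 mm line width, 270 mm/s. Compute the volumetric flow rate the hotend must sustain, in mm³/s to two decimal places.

A = 0.31 × 0.64 = 0.1984 mm².
Volumetric flow = 270 × 0.1984 = 53.57 mm³/s.

53.57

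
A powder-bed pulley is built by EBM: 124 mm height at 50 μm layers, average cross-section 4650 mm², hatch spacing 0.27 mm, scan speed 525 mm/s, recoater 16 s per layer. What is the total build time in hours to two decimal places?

Number of layers: 124 / 0.05 → 2480 (rounded up).
Hatch length per layer = 4650 / 0.27, so 17222.2 mm.
Scan time per layer: 17222.2 / 525 → 32.8042 s.
Per-layer time = 32.8042 + 16, so 48.8042 s.
Build time = 2480 × 48.8042 = 121034.416 s = 33.62 hours.

33.62 hours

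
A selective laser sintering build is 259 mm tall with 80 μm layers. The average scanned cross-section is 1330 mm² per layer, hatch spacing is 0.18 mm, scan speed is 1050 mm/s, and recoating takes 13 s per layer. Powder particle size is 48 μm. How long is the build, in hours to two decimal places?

18.02 hours

Number of layers: 259 / 0.08 → 3238 (rounded up).
Per-layer scan distance: 1330 / 0.18 → 7388.9 mm.
Laser time per layer: 7388.9 / 1050 → 7.037 s.
Layer cycle: 7.037 + 13 → 20.037 s.
Total: 3238 × 20.037 s = 64879.806 s → 18.02 hours.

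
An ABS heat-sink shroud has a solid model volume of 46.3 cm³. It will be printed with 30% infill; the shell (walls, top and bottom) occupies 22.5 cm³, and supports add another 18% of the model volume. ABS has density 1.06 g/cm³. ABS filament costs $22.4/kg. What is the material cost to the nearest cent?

$0.90

Interior volume = 46.3 − 22.5 = 23.8 cm³.
Infill volume: 0.30 × 23.8 → 7.14 cm³.
Support = 0.18 × 46.3 = 8.334 cm³.
Total printed volume = 22.5 + 7.14 + 8.334 = 37.974 cm³.
Mass = 37.974 × 1.06, so 40.25244 g.
At $22.4/kg: 40.25244/1000 × 22.4 = $0.90.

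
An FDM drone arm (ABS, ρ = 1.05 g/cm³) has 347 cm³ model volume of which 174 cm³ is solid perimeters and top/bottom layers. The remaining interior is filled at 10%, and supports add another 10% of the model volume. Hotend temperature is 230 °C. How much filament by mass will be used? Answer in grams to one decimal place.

Infill region: 347 − 174 → 173 cm³.
Infill deposited = 0.10 × 173, so 17.3 cm³.
Support = 0.10 × 347, so 34.7 cm³.
Total extruded: 174 + 17.3 + 34.7 → 226 cm³.
Mass = 226 × 1.05 = 237.3 g.

237.3 g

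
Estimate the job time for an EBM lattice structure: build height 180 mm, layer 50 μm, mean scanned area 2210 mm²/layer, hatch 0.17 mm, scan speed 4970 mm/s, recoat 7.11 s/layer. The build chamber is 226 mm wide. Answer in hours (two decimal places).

9.73 hours

Layer count = ceil(180 / 0.05) = 3600.
Per-layer scan distance = 2210 / 0.17, so 13000 mm.
Per-layer scan time: 13000 / 4970 → 2.6157 s.
Time per layer = 2.6157 + 7.11, so 9.7257 s.
3600 layers × 9.7257 s/layer = 35012.52 s, i.e. 9.73 hours.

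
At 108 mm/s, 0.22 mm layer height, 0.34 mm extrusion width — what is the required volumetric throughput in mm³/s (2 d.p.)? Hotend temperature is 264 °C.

8.08

Bead cross-section = 0.22 × 0.34, so 0.0748 mm².
Q = v·A = 108 × 0.0748 = 8.08 mm³/s.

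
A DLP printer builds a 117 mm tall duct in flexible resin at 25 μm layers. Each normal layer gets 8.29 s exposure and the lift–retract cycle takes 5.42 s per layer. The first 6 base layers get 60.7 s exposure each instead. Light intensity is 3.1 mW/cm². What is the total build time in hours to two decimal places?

17.91 hours

Layer count = ceil(117 / 0.025) = 4680.
Base layers = 6 × (60.7 + 5.42) = 396.72 s.
Remaining layers = 4674 × (8.29 + 5.42) = 64080.54 s.
Sum: 396.72 + 64080.54 = 64477.26 s → 17.91 hours.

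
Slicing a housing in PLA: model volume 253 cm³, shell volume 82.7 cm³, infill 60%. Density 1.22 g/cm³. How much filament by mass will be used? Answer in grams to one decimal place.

Interior volume = 253 − 82.7, so 170.3 cm³.
Deposited infill = 0.60 × 170.3, so 102.18 cm³.
Total extruded: 82.7 + 102.18 → 184.88 cm³.
Mass: 184.88 × 1.22 → 225.5536 g.

225.6 g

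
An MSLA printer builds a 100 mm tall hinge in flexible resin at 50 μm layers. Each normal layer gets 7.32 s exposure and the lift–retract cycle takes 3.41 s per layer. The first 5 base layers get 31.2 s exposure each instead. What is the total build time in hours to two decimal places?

Layer count = ceil(100 / 0.05) = 2000.
Burn-in layers = 5 × (31.2 + 3.41), so 173.05 s.
Regular layers = 1995 × (7.32 + 3.41), so 21406.35 s.
Sum: 173.05 + 21406.35 = 21579.4 s → 5.99 hours.

5.99 hours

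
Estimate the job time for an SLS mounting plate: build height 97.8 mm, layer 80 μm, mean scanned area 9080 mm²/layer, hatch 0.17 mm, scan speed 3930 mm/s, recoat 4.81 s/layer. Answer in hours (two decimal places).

Number of layers: 97.8 / 0.08 → 1223 (rounded up).
Scan path per layer = 9080 / 0.17, so 53411.8 mm.
Per-layer scan time: 53411.8 / 3930 → 13.5908 s.
Layer cycle = 13.5908 + 4.81, so 18.4008 s.
1223 layers × 18.4008 s/layer = 22504.1784 s, i.e. 6.25 hours.

6.25 hours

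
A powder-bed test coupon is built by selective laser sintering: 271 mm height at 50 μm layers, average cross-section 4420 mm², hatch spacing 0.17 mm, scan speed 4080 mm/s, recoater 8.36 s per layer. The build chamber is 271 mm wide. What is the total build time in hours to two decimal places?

Number of layers: 271 / 0.05 → 5420 (rounded up).
Hatch length per layer = 4420 / 0.17 = 26000 mm.
Laser time per layer: 26000 / 4080 → 6.3725 s.
Layer cycle = 6.3725 + 8.36 = 14.7325 s.
Total: 5420 × 14.7325 s = 79850.15 s → 22.18 hours.

22.18 hours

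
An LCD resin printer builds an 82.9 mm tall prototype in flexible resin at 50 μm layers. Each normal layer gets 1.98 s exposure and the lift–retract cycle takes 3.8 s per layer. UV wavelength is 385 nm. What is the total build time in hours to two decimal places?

Layers = ⌈82.9/0.05⌉ = 1658.
Per-layer time = 1.98 + 3.8, so 5.78 s.
Build time: 1658 × 5.78 s = 9583.24 s, i.e. 2.66 hours.

2.66 hours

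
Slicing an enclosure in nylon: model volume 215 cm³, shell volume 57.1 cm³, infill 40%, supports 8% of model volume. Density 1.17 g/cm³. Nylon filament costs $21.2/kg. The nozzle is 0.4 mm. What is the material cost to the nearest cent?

$3.41

Volume inside the shell = 215 − 57.1 = 157.9 cm³.
Infill volume = 0.40 × 157.9, so 63.16 cm³.
Support: 0.08 × 215 → 17.2 cm³.
Deposited volume = 57.1 + 63.16 + 17.2, so 137.46 cm³.
Mass = 137.46 × 1.17 = 160.8282 g.
Cost = 160.8282 g / 1000 × $21.2/kg = $3.41.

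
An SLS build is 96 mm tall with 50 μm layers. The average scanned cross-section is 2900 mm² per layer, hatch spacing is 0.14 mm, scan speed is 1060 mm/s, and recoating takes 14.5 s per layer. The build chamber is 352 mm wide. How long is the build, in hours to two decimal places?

Layers = ⌈96/0.05⌉ = 1920.
Per-layer scan distance = 2900 / 0.14, so 20714.3 mm.
Laser time per layer = 20714.3 / 1060, so 19.5418 s.
Layer cycle = 19.5418 + 14.5 = 34.0418 s.
1920 layers × 34.0418 s/layer = 65360.256 s, i.e. 18.16 hours.

18.16 hours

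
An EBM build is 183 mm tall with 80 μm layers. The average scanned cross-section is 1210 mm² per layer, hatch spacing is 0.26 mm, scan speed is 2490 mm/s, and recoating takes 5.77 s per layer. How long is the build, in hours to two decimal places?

Number of layers: 183 / 0.08 → 2288 (rounded up).
Scan path per layer = 1210 / 0.26 = 4653.8 mm.
Scan time per layer = 4653.8 / 2490, so 1.869 s.
Time per layer: 1.869 + 5.77 → 7.639 s.
2288 layers × 7.639 s/layer = 17478.032 s, i.e. 4.86 hours.

4.86 hours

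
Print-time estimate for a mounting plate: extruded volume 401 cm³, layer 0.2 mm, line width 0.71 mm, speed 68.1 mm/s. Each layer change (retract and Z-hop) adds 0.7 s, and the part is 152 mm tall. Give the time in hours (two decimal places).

Line area = 0.2 × 0.71 = 0.142 mm².
Total extruded path = 401000/0.142 = 2823943.7 mm.
Print-move time: 2823943.7 / 68.1 → 41467.6 s.
Layer count = ceil(152 / 0.2) = 760.
Z-hop total = 760 × 0.7 = 532 s.
Total = 41467.6 + 532 = 41999.6 s = 11.67 hours.

11.67 hours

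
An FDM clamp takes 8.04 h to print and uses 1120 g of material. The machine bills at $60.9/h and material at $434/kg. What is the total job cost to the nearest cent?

Machine cost = 60.9 × 8.04 = $489.636.
Material charge: 434 × 1120/1000 → $486.08.
Total = 489.636 + 486.08 = 975.716 ≈ $975.72.

$975.72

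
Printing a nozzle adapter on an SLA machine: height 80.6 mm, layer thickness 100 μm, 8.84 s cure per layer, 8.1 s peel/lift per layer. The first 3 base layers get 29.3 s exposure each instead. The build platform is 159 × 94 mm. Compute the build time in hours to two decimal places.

Layer count = ceil(80.6 / 0.1) = 806.
Base layers = 3 × (29.3 + 8.1) = 112.2 s.
Remaining layers: 803 × (8.84 + 8.1) → 13602.82 s.
Total = 112.2 + 13602.82 = 13715.02 s = 3.81 hours.

3.81 hours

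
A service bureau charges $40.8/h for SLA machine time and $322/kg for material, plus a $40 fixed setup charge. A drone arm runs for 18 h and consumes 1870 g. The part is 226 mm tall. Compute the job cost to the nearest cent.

$1376.54

Time charge = 40.8 × 18 = $734.40.
Material cost: 322 × 1870/1000 → $602.14.
Total = 734.40 + 602.14 + 40 = $1376.54.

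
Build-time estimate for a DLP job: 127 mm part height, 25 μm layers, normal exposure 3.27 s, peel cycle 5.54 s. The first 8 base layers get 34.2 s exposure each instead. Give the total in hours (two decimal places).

12.50 hours

Layers = ⌈127/0.025⌉ = 5080.
Bottom layers = 8 × (34.2 + 5.54), so 317.92 s.
Remaining layers: 5072 × (3.27 + 5.54) → 44684.32 s.
Total = 317.92 + 44684.32 = 45002.24 s = 12.50 hours.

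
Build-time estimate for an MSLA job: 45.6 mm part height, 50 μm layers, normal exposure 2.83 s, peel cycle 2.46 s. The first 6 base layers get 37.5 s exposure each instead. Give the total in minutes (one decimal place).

83.9 minutes

Layer count = ceil(45.6 / 0.05) = 912.
Burn-in layers = 6 × (37.5 + 2.46) = 239.76 s.
Remaining layers = 906 × (2.83 + 2.46), so 4792.74 s.
Total = 239.76 + 4792.74 = 5032.5 s = 83.9 minutes.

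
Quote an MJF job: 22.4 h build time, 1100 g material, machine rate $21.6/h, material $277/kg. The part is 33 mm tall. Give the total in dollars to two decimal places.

$788.54

Machine cost = 21.6 × 22.4 = $483.84.
Material cost = 277 × 1100/1000, so $304.70.
Total = 483.84 + 304.70 = $788.54.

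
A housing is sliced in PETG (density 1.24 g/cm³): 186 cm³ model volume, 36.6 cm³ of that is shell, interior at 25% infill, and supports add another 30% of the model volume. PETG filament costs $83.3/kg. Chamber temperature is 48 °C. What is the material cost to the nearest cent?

Infill region = 186 − 36.6 = 149.4 cm³.
Infill deposited: 0.25 × 149.4 → 37.35 cm³.
Support: 0.30 × 186 → 55.8 cm³.
Total extruded = 36.6 + 37.35 + 55.8, so 129.75 cm³.
Mass = 129.75 × 1.24 = 160.89 g.
At $83.3/kg: 160.89/1000 × 83.3 = $13.40.

$13.40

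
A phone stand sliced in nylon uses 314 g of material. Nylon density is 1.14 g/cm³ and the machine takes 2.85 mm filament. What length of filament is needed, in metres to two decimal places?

43.18 m

Volume = 314 g / 1.14 g·cm⁻³ = 275.4386 cm³ = 275438.6 mm³.
Cross-section of 2.85 mm filament: π·(2.85/2)² = 6.3794 mm².
L = V/A = 275438.6/6.3794 = 43176.25 mm → 43.18 m.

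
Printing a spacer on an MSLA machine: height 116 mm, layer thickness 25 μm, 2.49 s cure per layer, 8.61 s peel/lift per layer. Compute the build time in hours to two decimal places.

14.31 hours

Number of layers: 116 / 0.025 → 4640 (rounded up).
Cycle time = 2.49 + 8.61, so 11.1 s.
Build time: 4640 × 11.1 s = 51504 s, i.e. 14.31 hours.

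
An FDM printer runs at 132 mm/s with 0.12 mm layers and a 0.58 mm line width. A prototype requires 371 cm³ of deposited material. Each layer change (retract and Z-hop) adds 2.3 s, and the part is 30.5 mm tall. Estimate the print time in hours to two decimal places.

Bead cross-section = 0.12 × 0.58, so 0.0696 mm².
Path length: 371000 mm³ / 0.0696 mm² → 5330459.8 mm.
Extrusion time: 5330459.8 / 132 → 40382.3 s.
Layers = ⌈30.5/0.12⌉ = 255.
Z-hop total = 255 × 2.3 = 586.5 s.
Total = 40382.3 + 586.5 = 40968.8 s = 11.38 hours.

11.38 hours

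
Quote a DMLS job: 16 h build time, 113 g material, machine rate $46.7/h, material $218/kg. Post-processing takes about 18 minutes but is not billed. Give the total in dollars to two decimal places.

$771.83

Machine cost = 46.7 × 16 = $747.20.
Material charge = 218 × 113/1000 = $24.634.
Total = 747.20 + 24.634 = 771.834 ≈ $771.83.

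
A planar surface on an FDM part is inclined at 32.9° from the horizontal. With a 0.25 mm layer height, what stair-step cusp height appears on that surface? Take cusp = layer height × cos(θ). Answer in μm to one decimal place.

209.9 μm

Cusp = layer height × cos(32.9°) = 0.25 × 0.8396 = 0.2099 mm = 209.9 μm.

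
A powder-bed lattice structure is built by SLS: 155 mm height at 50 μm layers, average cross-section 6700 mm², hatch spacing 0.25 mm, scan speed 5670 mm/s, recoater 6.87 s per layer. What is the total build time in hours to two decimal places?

9.99 hours

Number of layers: 155 / 0.05 → 3100 (rounded up).
Hatch length per layer = 6700 / 0.25 = 26800 mm.
Laser time per layer = 26800 / 5670, so 4.7266 s.
Layer cycle = 4.7266 + 6.87, so 11.5966 s.
Build time = 3100 × 11.5966 = 35949.46 s = 9.99 hours.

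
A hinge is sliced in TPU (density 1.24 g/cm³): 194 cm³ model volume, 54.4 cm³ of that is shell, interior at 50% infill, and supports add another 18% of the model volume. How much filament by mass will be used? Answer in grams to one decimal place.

197.3 g

Interior volume = 194 − 54.4, so 139.6 cm³.
Deposited infill = 0.50 × 139.6, so 69.8 cm³.
Support: 0.18 × 194 → 34.92 cm³.
Total extruded = 54.4 + 69.8 + 34.92 = 159.12 cm³.
Mass = 159.12 × 1.24, so 197.3088 g.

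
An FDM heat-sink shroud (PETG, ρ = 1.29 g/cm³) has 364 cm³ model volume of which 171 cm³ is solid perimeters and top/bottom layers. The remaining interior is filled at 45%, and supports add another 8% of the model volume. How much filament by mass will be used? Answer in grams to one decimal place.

370.2 g

Infill region: 364 − 171 → 193 cm³.
Infill volume: 0.45 × 193 → 86.85 cm³.
Support: 0.08 × 364 → 29.12 cm³.
Deposited volume: 171 + 86.85 + 29.12 → 286.97 cm³.
Mass = 286.97 × 1.29 = 370.1913 g.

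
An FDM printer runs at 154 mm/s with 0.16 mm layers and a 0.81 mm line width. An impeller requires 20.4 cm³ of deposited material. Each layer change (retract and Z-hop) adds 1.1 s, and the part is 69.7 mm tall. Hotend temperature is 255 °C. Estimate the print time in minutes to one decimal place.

Line area: 0.16 × 0.81 → 0.1296 mm².
Path length: 20400 mm³ / 0.1296 mm² → 157407.4 mm.
Print-move time: 157407.4 / 154 → 1022.1 s.
Layer count = ceil(69.7 / 0.16) = 436.
Layer-change overhead = 436 × 1.1 = 479.6 s.
Total = 1022.1 + 479.6 = 1501.7 s = 25.0 minutes.

25.0 minutes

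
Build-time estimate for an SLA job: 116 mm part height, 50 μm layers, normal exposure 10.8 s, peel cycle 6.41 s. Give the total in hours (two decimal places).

Layers = ⌈116/0.05⌉ = 2320.
Cycle time = 10.8 + 6.41, so 17.21 s.
Build time: 2320 × 17.21 s = 39927.2 s, i.e. 11.09 hours.

11.09 hours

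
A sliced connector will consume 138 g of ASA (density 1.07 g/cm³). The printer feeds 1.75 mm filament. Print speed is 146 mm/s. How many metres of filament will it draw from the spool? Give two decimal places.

53.62 m

Extruded volume: 138/1.07 = 128.972 cm³ (128972 mm³).
A = π r² = π × 0.875² = 2.4053 mm².
Length = 128972 / 2.4053 = 53619.92 mm = 53.62 m.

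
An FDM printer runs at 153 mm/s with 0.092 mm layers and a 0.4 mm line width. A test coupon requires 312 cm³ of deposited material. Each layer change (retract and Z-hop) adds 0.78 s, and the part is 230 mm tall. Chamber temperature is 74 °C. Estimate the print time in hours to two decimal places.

15.93 hours

Line area: 0.092 × 0.4 → 0.0368 mm².
Path length: 312000 mm³ / 0.0368 mm² → 8478260.9 mm.
Extrusion time: 8478260.9 / 153 → 55413.5 s.
Layer count = ceil(230 / 0.092) = 2500.
Layer-change overhead = 2500 × 0.78 = 1950 s.
Altogether 55413.5 + 1950 = 57363.5 s, i.e. 15.93 hours.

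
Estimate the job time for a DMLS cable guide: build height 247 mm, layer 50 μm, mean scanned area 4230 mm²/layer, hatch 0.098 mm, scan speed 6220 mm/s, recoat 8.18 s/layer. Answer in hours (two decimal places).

Layer count = ceil(247 / 0.05) = 4940.
Hatch length per layer = 4230 / 0.098 = 43163.3 mm.
Scan time per layer: 43163.3 / 6220 → 6.9394 s.
Per-layer time = 6.9394 + 8.18 = 15.1194 s.
4940 layers × 15.1194 s/layer = 74689.836 s, i.e. 20.75 hours.

20.75 hours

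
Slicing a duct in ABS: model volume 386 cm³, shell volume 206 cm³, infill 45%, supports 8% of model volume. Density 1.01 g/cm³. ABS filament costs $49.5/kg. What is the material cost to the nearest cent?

$15.89

Infill region = 386 − 206 = 180 cm³.
Infill deposited: 0.45 × 180 → 81 cm³.
Support = 0.08 × 386, so 30.88 cm³.
Total extruded: 206 + 81 + 30.88 → 317.88 cm³.
Mass: 317.88 × 1.01 → 321.0588 g.
At $49.5/kg: 321.0588/1000 × 49.5 = $15.89.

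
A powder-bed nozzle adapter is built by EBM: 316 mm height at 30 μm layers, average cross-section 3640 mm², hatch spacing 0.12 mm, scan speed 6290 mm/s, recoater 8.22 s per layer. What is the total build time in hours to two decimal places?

38.16 hours

Number of layers: 316 / 0.03 → 10534 (rounded up).
Per-layer scan distance = 3640 / 0.12 = 30333.3 mm.
Per-layer scan time: 30333.3 / 6290 → 4.8225 s.
Per-layer time = 4.8225 + 8.22, so 13.0425 s.
10534 layers × 13.0425 s/layer = 137389.695 s, i.e. 38.16 hours.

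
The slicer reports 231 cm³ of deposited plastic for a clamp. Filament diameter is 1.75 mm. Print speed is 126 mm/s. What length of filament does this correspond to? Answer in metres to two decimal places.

96.04 m

Cross-section of 1.75 mm filament: π·(1.75/2)² = 2.4053 mm².
L = 231000 mm³ / 2.4053 mm² = 96037.92 mm, i.e. 96.04 m.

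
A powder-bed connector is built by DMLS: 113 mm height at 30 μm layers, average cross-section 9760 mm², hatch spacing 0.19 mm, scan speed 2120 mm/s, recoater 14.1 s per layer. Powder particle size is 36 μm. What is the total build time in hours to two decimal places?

Layer count = ceil(113 / 0.03) = 3767.
Hatch length per layer = 9760 / 0.19 = 51368.4 mm.
Per-layer scan time: 51368.4 / 2120 → 24.2304 s.
Layer cycle = 24.2304 + 14.1, so 38.3304 s.
Build time = 3767 × 38.3304 = 144390.6168 s = 40.11 hours.

40.11 hours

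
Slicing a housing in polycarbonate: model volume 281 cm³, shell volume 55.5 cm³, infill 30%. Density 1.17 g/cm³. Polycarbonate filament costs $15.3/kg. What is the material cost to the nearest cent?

Volume inside the shell: 281 − 55.5 → 225.5 cm³.
Infill volume: 0.30 × 225.5 → 67.65 cm³.
Total extruded = 55.5 + 67.65, so 123.15 cm³.
Mass: 123.15 × 1.17 → 144.0855 g.
At $15.3/kg: 144.0855/1000 × 15.3 = $2.20.

$2.20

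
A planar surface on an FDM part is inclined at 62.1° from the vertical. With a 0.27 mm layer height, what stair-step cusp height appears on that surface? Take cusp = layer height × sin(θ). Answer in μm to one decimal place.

238.6 μm

Cusp = layer height × sin(62.1°) = 0.27 × 0.8838 = 0.238626 mm = 238.6 μm.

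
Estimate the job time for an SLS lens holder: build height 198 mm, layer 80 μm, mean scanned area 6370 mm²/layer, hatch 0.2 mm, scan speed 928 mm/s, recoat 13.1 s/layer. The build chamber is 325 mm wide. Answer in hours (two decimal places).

32.60 hours

Layer count = ceil(198 / 0.08) = 2475.
Hatch length per layer = 6370 / 0.2 = 31850 mm.
Scan time per layer = 31850 / 928, so 34.3211 s.
Layer cycle = 34.3211 + 13.1, so 47.4211 s.
Build time = 2475 × 47.4211 = 117367.2225 s = 32.60 hours.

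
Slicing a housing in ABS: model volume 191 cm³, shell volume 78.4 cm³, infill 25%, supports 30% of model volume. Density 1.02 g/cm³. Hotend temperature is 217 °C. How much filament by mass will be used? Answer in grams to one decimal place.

167.1 g

Infill region = 191 − 78.4 = 112.6 cm³.
Infill volume = 0.25 × 112.6, so 28.15 cm³.
Support = 0.30 × 191, so 57.3 cm³.
Total extruded = 78.4 + 28.15 + 57.3, so 163.85 cm³.
Mass: 163.85 × 1.02 → 167.127 g.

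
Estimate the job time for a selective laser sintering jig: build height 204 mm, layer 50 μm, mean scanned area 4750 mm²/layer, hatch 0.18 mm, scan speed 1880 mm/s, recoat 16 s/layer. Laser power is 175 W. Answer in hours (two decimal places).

34.04 hours

Number of layers: 204 / 0.05 → 4080 (rounded up).
Per-layer scan distance: 4750 / 0.18 → 26388.9 mm.
Per-layer scan time = 26388.9 / 1880, so 14.0366 s.
Time per layer = 14.0366 + 16 = 30.0366 s.
Build time = 4080 × 30.0366 = 122549.328 s = 34.04 hours.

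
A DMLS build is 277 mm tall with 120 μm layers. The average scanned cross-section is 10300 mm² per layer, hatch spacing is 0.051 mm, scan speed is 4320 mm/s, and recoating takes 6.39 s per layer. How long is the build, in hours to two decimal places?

Layer count = ceil(277 / 0.12) = 2309.
Per-layer scan distance = 10300 / 0.051 = 201960.8 mm.
Per-layer scan time: 201960.8 / 4320 → 46.7502 s.
Per-layer time = 46.7502 + 6.39, so 53.1402 s.
Build time = 2309 × 53.1402 = 122700.7218 s = 34.08 hours.

34.08 hours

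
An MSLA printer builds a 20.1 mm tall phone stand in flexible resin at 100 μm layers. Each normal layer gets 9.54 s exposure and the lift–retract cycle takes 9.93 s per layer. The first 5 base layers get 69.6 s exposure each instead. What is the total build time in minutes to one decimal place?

Number of layers: 20.1 / 0.1 → 201 (rounded up).
Burn-in layers = 5 × (69.6 + 9.93), so 397.65 s.
Remaining layers: 196 × (9.54 + 9.93) → 3816.12 s.
Sum: 397.65 + 3816.12 = 4213.77 s → 70.2 minutes.

70.2 minutes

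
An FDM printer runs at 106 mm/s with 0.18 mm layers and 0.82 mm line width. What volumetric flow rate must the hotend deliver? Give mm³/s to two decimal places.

15.65

Extrusion cross-section: 0.18 × 0.82 → 0.1476 mm².
Q = v·A = 106 × 0.1476 = 15.65 mm³/s.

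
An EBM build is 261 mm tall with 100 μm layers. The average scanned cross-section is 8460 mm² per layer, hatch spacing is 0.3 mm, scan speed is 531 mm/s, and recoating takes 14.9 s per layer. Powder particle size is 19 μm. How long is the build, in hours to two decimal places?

49.31 hours

Number of layers: 261 / 0.1 → 2610 (rounded up).
Hatch length per layer = 8460 / 0.3 = 28200 mm.
Scan time per layer = 28200 / 531 = 53.1073 s.
Layer cycle = 53.1073 + 14.9 = 68.0073 s.
2610 layers × 68.0073 s/layer = 177499.053 s, i.e. 49.31 hours.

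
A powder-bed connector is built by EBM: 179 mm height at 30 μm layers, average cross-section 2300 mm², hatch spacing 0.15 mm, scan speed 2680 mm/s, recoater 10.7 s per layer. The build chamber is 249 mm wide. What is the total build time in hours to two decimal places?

27.22 hours

Number of layers: 179 / 0.03 → 5967 (rounded up).
Scan path per layer: 2300 / 0.15 → 15333.3 mm.
Per-layer scan time = 15333.3 / 2680 = 5.7214 s.
Time per layer = 5.7214 + 10.7 = 16.4214 s.
Build time = 5967 × 16.4214 = 97986.4938 s = 27.22 hours.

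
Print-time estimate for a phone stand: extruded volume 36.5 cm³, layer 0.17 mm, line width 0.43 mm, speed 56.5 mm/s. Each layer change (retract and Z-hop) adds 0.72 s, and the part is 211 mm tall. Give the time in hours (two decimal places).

2.70 hours

Line area: 0.17 × 0.43 → 0.0731 mm².
Total extruded path = 36500/0.0731 = 499316 mm.
Print-move time = 499316 / 56.5 = 8837.5 s.
Number of layers: 211 / 0.17 → 1242 (rounded up).
Z-hop total = 1242 × 0.72 = 894.24 s.
Total = 8837.5 + 894.24 = 9731.74 s = 2.70 hours.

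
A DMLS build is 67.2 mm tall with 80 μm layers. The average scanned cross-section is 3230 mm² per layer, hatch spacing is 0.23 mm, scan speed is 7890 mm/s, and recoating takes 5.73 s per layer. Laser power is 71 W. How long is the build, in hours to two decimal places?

Layer count = ceil(67.2 / 0.08) = 840.
Per-layer scan distance = 3230 / 0.23, so 14043.5 mm.
Laser time per layer = 14043.5 / 7890, so 1.7799 s.
Layer cycle = 1.7799 + 5.73 = 7.5099 s.
Build time = 840 × 7.5099 = 6308.316 s = 1.75 hours.

1.75 hours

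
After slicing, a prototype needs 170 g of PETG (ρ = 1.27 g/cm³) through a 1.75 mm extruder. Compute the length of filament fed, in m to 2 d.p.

55.65 m

Extruded volume: 170/1.27 = 133.8583 cm³ (133858.3 mm³).
Filament cross-section = π × (1.75/2)² = 2.4053 mm².
L = V/A = 133858.3/2.4053 = 55651.39 mm → 55.65 m.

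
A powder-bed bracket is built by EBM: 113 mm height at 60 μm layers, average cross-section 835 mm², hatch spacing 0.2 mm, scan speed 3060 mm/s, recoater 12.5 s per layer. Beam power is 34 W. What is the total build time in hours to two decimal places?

Layer count = ceil(113 / 0.06) = 1884.
Hatch length per layer = 835 / 0.2, so 4175 mm.
Scan time per layer: 4175 / 3060 → 1.3644 s.
Layer cycle = 1.3644 + 12.5 = 13.8644 s.
Build time = 1884 × 13.8644 = 26120.5296 s = 7.26 hours.

7.26 hours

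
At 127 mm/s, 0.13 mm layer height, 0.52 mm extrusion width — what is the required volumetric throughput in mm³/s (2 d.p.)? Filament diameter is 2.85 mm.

8.59

A = 0.13 × 0.52 = 0.0676 mm².
Volumetric flow = 127 × 0.0676 = 8.59 mm³/s.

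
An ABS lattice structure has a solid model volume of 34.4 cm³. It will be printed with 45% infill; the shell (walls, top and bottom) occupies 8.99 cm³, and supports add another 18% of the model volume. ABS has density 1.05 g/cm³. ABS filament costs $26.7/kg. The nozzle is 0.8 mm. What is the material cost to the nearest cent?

$0.75

Interior volume = 34.4 − 8.99, so 25.41 cm³.
Infill deposited: 0.45 × 25.41 → 11.4345 cm³.
Support = 0.18 × 34.4 = 6.192 cm³.
Deposited volume = 8.99 + 11.4345 + 6.192 = 26.6165 cm³.
Mass = 26.6165 × 1.05 = 27.947325 g.
Cost = 27.947325 g / 1000 × $26.7/kg = $0.75.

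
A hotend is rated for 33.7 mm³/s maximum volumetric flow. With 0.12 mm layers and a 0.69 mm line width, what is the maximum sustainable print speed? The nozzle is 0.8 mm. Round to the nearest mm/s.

Extrusion cross-section = 0.12 × 0.69, so 0.0828 mm².
v_max = Q/A = 33.7/0.0828 = 407.00 mm/s → 407 mm/s.

407 mm/s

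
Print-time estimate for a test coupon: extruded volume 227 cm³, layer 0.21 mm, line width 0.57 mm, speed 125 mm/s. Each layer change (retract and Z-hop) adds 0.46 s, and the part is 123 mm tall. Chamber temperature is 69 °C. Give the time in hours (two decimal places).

Bead cross-section: 0.21 × 0.57 → 0.1197 mm².
Toolpath length = 227 cm³ / 0.1197 mm² = 227000 / 0.1197 = 1896407.7 mm.
Print-move time = 1896407.7 / 125 = 15171.3 s.
Layer count = ceil(123 / 0.21) = 586.
Non-print overhead = 586 × 0.46, so 269.56 s.
Altogether 15171.3 + 269.56 = 15440.86 s, i.e. 4.29 hours.

4.29 hours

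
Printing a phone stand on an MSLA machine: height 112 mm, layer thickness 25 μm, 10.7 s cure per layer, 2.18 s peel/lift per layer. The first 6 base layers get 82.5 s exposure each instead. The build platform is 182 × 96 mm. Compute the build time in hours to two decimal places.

Layer count = ceil(112 / 0.025) = 4480.
Bottom layers: 6 × (82.5 + 2.18) → 508.08 s.
Remaining layers = 4474 × (10.7 + 2.18), so 57625.12 s.
Sum: 508.08 + 57625.12 = 58133.2 s → 16.15 hours.

16.15 hours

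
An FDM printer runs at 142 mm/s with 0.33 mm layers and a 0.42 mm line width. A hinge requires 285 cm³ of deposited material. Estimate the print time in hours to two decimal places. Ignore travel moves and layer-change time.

Extrusion cross-section: 0.33 × 0.42 → 0.1386 mm².
Path length: 285000 mm³ / 0.1386 mm² → 2056277.1 mm.
Print-move time: 2056277.1 / 142 → 14480.8 s.
That's 14480.8 s → 4.02 hours.

4.02 hours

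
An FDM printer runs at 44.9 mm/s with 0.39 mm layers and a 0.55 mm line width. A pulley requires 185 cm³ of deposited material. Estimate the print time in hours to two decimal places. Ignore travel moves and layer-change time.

5.34 hours

Extrusion cross-section = 0.39 × 0.55, so 0.2145 mm².
Path length: 185000 mm³ / 0.2145 mm² → 862470.9 mm.
Time extruding = 862470.9 / 44.9 = 19208.7 s.
Converting: 19208.7 s = 5.34 hours.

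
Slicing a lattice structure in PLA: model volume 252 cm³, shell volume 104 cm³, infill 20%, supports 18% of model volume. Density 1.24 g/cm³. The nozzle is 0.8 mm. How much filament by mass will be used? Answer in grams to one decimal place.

221.9 g

Interior volume = 252 − 104, so 148 cm³.
Deposited infill = 0.20 × 148 = 29.6 cm³.
Support = 0.18 × 252 = 45.36 cm³.
Deposited volume = 104 + 29.6 + 45.36 = 178.96 cm³.
Mass = 178.96 × 1.24 = 221.9104 g.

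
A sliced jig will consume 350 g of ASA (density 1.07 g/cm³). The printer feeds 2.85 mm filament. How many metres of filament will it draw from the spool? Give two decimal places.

51.27 m

Volume = 350 g / 1.07 g·cm⁻³ = 327.1028 cm³ = 327102.8 mm³.
Filament cross-section = π × (2.85/2)² = 6.3794 mm².
L = V/A = 327102.8/6.3794 = 51274.85 mm → 51.27 m.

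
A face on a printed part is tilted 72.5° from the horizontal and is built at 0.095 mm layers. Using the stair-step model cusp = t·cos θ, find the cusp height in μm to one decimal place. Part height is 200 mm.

Cusp = layer height × cos(72.5°) = 0.095 × 0.3007 = 0.028567 mm = 28.6 μm.

28.6 μm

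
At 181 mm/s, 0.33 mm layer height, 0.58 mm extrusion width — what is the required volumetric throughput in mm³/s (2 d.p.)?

A = 0.33 × 0.58, so 0.1914 mm².
Q = v·A = 181 × 0.1914 = 34.64 mm³/s.

34.64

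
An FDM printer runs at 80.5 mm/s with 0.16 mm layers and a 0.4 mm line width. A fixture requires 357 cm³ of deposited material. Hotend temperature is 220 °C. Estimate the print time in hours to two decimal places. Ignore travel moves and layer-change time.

Line area = 0.16 × 0.4 = 0.064 mm².
Toolpath length = 357 cm³ / 0.064 mm² = 357000 / 0.064 = 5578125 mm.
Extrusion time = 5578125 / 80.5, so 69293.5 s.
69293.5 s = 19.25 hours.

19.25 hours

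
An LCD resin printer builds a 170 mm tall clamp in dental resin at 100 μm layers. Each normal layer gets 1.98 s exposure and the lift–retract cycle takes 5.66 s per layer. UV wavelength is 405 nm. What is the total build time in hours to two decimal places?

Layer count = ceil(170 / 0.1) = 1700.
Cycle time = 1.98 + 5.66 = 7.64 s.
Total = 1700 × 7.64 = 12988 s = 3.61 hours.

3.61 hours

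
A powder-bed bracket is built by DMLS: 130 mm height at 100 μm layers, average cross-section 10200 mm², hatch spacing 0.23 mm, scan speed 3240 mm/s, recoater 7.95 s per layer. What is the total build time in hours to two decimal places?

7.81 hours

Number of layers: 130 / 0.1 → 1300 (rounded up).
Hatch length per layer = 10200 / 0.23, so 44347.8 mm.
Per-layer scan time = 44347.8 / 3240, so 13.6876 s.
Time per layer = 13.6876 + 7.95, so 21.6376 s.
Build time = 1300 × 21.6376 = 28128.88 s = 7.81 hours.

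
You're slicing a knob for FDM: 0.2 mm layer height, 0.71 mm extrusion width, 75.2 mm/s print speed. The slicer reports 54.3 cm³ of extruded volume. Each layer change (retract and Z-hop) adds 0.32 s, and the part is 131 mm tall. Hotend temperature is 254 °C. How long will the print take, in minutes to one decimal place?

Bead cross-section = 0.2 × 0.71, so 0.142 mm².
Toolpath length = 54.3 cm³ / 0.142 mm² = 54300 / 0.142 = 382394.4 mm.
Time extruding: 382394.4 / 75.2 → 5085 s.
Number of layers: 131 / 0.2 → 655 (rounded up).
Z-hop total = 655 × 0.32 = 209.6 s.
Total = 5085 + 209.6 = 5294.6 s = 88.2 minutes.

88.2 minutes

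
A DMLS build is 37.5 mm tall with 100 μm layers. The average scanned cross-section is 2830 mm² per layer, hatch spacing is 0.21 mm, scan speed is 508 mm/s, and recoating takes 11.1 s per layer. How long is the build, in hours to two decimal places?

Layers = ⌈37.5/0.1⌉ = 375.
Hatch length per layer = 2830 / 0.21, so 13476.2 mm.
Per-layer scan time = 13476.2 / 508 = 26.528 s.
Layer cycle = 26.528 + 11.1 = 37.628 s.
Total: 375 × 37.628 s = 14110.5 s → 3.92 hours.

3.92 hours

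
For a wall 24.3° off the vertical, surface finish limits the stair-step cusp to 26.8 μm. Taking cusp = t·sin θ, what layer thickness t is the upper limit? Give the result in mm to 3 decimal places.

0.065 mm

t = h_c / sin θ = 0.0268 / 0.4115 = 0.065 mm.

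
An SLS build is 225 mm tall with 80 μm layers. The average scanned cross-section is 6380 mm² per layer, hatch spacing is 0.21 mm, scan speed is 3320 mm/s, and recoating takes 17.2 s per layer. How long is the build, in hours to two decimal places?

Number of layers: 225 / 0.08 → 2813 (rounded up).
Scan path per layer = 6380 / 0.21 = 30381 mm.
Per-layer scan time = 30381 / 3320 = 9.1509 s.
Time per layer = 9.1509 + 17.2, so 26.3509 s.
2813 layers × 26.3509 s/layer = 74125.0817 s, i.e. 20.59 hours.

20.59 hours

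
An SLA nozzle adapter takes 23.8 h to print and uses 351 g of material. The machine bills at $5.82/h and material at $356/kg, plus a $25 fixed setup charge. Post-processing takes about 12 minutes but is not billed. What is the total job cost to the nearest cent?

Machine-time cost = 5.82 × 23.8, so $138.516.
Material charge = 356 × 351/1000 = $124.956.
Total = 138.516 + 124.956 + 25 = 288.472 ≈ $288.47.

$288.47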